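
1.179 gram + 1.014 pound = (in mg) 4.611e+05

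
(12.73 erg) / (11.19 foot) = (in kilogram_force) 3.806e-08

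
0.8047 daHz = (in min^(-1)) 482.8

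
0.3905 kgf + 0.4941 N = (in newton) 4.324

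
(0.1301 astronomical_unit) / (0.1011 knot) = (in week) 6.187e+05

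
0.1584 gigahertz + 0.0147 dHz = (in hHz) 1.584e+06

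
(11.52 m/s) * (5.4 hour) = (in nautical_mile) 120.9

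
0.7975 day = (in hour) 19.14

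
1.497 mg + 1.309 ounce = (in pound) 0.08182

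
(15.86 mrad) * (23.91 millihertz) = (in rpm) 0.003621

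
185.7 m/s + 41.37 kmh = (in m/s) 197.2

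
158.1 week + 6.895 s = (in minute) 1.594e+06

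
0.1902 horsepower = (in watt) 141.8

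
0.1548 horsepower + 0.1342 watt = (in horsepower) 0.155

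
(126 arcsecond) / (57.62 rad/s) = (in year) 3.362e-13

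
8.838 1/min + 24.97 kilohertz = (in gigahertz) 2.497e-05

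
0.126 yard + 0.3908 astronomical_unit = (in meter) 5.846e+10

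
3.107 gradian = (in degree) 2.796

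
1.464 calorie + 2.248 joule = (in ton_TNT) 2.001e-09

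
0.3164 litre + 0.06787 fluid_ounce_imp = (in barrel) 0.002002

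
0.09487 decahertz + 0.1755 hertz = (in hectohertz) 0.01124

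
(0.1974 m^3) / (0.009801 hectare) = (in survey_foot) 0.006608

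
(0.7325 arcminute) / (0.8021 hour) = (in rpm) 7.047e-07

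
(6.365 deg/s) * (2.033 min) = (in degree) 776.4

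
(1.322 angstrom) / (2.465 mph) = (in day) 1.389e-15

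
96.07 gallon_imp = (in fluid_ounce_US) 1.477e+04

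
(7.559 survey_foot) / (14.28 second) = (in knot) 0.3136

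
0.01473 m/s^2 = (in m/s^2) 0.01473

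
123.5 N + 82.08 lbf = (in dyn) 4.886e+07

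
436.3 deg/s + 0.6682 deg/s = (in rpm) 72.83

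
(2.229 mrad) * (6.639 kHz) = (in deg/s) 847.9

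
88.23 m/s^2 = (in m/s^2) 88.23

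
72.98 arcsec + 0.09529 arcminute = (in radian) 0.0003815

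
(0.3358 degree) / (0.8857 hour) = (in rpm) 1.755e-05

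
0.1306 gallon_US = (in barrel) 0.00311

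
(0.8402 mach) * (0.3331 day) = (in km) 8234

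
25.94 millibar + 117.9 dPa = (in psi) 0.3779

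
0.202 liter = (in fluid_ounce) 6.83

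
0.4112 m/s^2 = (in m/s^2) 0.4112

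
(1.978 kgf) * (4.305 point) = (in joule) 0.02946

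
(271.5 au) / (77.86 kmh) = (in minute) 3.13e+10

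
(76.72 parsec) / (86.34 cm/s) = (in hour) 7.616e+14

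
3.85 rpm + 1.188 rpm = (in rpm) 5.038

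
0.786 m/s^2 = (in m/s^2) 0.786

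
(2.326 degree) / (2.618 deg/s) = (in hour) 0.0002468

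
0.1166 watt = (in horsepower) 0.0001564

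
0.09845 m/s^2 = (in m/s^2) 0.09845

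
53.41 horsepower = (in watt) 3.983e+04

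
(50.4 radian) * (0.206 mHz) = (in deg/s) 0.5949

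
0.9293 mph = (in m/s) 0.4154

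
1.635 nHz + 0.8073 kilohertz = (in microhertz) 8.073e+08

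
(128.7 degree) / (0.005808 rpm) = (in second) 3693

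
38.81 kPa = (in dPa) 3.881e+05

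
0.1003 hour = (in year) 1.145e-05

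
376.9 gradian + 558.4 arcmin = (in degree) 348.5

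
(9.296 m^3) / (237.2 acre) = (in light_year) 1.024e-21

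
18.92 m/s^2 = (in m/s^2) 18.92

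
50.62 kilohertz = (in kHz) 50.62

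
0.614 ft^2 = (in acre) 1.41e-05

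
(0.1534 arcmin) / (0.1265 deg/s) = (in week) 3.342e-08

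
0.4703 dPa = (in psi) 6.821e-06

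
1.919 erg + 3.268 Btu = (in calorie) 824.1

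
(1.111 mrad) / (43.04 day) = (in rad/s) 2.988e-10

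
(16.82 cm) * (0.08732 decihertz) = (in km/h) 0.005287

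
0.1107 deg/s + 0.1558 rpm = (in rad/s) 0.01825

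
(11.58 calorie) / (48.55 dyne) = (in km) 99.8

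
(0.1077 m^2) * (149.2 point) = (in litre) 5.669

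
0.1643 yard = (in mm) 150.2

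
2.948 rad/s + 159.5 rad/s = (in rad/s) 162.4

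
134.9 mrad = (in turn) 0.02147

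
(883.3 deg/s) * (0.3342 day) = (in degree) 2.551e+07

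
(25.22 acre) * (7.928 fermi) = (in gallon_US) 2.138e-07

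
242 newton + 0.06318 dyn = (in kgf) 24.68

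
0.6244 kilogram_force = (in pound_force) 1.377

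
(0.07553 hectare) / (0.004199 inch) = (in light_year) 7.485e-10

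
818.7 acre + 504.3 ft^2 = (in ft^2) 3.566e+07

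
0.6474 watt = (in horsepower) 0.0008682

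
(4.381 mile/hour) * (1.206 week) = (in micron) 1.428e+12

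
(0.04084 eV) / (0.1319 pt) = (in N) 1.406e-16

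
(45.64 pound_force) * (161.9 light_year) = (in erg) 3.11e+27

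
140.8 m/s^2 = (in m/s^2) 140.8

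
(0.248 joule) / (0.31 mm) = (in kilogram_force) 81.58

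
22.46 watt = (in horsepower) 0.03012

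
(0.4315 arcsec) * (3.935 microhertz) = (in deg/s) 4.717e-10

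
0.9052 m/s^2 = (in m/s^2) 0.9052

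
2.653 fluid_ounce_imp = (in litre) 0.07538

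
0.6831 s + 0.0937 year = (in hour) 820.8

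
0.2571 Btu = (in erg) 2.713e+09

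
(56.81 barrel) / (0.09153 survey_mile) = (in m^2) 0.06132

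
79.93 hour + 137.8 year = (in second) 4.346e+09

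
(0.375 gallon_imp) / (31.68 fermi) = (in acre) 1.33e+07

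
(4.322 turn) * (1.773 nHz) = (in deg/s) 2.759e-06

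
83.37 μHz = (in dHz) 0.0008337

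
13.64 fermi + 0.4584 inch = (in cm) 1.164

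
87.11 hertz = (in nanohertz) 8.711e+10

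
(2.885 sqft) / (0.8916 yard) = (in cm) 32.88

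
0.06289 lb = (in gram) 28.53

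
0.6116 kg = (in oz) 21.57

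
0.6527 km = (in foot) 2141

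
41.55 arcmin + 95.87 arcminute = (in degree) 2.29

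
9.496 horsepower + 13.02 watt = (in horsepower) 9.513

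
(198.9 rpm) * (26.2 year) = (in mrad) 1.721e+13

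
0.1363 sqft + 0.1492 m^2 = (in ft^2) 1.742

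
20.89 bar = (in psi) 303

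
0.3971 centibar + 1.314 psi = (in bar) 0.09457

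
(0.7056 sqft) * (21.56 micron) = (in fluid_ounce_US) 0.04779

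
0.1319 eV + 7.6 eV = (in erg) 1.239e-11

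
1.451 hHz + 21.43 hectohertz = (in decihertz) 2.288e+04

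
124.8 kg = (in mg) 1.248e+08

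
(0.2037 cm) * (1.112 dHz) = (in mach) 6.652e-07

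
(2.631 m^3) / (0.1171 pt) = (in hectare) 6.369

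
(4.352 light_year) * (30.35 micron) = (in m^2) 1.25e+12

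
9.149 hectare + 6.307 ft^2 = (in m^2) 9.149e+04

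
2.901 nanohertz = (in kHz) 2.901e-12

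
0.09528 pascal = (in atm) 9.403e-07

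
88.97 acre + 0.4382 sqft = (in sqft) 3.876e+06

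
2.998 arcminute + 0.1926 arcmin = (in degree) 0.05318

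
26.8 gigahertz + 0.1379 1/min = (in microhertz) 2.68e+16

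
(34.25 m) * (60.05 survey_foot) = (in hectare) 0.06269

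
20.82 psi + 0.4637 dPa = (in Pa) 1.435e+05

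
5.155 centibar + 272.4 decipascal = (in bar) 0.05182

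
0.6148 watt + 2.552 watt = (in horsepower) 0.004247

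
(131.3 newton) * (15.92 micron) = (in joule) 0.00209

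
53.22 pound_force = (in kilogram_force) 24.14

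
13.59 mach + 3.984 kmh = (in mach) 13.59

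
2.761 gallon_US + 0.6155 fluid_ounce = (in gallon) 2.766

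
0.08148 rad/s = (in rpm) 0.7781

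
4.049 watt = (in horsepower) 0.00543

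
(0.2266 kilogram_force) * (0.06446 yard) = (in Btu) 0.0001241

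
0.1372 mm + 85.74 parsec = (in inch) 1.042e+20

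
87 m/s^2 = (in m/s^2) 87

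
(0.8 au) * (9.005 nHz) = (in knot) 2095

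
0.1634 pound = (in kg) 0.07412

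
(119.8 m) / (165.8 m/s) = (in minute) 0.01204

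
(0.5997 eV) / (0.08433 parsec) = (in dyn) 3.692e-30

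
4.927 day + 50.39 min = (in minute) 7145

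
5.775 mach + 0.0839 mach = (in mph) 4463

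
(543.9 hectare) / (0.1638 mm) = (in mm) 3.321e+13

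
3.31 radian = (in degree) 189.6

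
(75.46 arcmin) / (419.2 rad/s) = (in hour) 1.455e-08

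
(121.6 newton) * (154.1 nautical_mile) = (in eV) 2.166e+26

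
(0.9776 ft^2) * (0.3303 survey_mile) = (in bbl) 303.7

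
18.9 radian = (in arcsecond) 3.898e+06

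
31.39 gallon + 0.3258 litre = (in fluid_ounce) 4029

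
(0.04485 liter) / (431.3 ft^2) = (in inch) 4.407e-05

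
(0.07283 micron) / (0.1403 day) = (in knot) 1.168e-11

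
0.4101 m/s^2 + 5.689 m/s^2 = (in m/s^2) 6.099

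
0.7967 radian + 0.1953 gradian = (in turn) 0.1273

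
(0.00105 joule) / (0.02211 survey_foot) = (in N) 0.1558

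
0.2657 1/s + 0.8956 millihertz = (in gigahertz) 2.666e-10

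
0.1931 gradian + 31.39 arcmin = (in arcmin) 41.82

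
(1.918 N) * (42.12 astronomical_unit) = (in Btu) 1.145e+10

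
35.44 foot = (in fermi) 1.08e+16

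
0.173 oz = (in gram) 4.904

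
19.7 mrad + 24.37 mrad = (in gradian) 2.806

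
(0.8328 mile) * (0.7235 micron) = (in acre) 2.396e-07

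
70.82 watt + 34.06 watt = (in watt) 104.9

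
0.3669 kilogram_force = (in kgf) 0.3669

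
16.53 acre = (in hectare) 6.689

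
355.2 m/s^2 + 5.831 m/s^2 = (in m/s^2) 361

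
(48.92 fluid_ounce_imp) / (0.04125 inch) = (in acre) 0.0003278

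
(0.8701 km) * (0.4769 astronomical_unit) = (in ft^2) 6.682e+14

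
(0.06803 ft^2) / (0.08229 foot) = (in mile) 0.0001566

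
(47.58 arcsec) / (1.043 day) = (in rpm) 2.444e-08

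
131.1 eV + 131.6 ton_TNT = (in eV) 3.437e+30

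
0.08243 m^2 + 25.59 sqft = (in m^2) 2.46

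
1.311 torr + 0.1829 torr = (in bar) 0.001992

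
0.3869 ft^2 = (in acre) 8.882e-06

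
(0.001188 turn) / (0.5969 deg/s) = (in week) 1.185e-06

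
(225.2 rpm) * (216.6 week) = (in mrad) 3.089e+12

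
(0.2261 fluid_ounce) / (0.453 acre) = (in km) 3.647e-12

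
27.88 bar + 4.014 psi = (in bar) 28.16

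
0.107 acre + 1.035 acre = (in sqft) 4.975e+04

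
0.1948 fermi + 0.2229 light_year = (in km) 2.109e+12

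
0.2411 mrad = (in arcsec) 49.73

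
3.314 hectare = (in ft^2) 3.567e+05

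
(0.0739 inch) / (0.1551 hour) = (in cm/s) 0.0003362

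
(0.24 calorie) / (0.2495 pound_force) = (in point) 2565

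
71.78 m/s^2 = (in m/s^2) 71.78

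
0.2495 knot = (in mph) 0.2871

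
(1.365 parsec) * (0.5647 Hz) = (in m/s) 2.378e+16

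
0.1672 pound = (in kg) 0.07584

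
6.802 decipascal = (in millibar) 0.006802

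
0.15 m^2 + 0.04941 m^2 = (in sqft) 2.146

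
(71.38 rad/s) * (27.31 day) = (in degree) 9.65e+09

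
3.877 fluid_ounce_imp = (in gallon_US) 0.0291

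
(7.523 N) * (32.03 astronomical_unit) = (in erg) 3.605e+20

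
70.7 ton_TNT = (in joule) 2.958e+11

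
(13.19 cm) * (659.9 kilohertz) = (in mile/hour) 1.947e+05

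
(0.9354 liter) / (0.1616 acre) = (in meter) 1.43e-06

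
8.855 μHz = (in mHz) 0.008855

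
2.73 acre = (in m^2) 1.105e+04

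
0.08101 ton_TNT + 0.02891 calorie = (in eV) 2.116e+27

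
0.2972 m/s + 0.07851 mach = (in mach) 0.07938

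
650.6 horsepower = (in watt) 4.852e+05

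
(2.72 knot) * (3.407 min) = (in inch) 1.126e+04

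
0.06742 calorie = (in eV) 1.761e+18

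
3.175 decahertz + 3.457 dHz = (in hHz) 0.321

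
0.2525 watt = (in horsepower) 0.0003386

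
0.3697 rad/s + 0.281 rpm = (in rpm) 3.811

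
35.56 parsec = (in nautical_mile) 5.925e+14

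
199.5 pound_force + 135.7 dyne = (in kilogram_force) 90.49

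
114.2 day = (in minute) 1.644e+05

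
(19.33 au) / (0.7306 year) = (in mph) 2.808e+05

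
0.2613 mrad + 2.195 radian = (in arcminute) 7547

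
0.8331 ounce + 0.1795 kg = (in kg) 0.2031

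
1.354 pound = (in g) 614.2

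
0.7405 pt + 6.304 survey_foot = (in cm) 192.2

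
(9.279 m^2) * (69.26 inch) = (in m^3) 16.32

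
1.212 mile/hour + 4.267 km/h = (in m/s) 1.727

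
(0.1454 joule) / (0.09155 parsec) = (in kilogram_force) 5.248e-18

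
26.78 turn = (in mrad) 1.683e+05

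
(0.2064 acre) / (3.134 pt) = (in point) 2.142e+09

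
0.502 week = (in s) 3.036e+05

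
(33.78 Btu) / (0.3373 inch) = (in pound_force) 9.352e+05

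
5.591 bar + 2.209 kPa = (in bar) 5.613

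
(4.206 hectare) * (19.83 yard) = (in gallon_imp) 1.678e+08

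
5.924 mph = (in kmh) 9.534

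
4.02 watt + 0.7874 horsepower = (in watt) 591.2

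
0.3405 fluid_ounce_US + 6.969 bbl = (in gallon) 292.7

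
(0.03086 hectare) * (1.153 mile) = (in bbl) 3.602e+06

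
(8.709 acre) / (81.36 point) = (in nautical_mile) 663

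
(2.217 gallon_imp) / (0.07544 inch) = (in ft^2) 56.62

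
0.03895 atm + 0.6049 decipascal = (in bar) 0.03947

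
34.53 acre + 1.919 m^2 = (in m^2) 1.397e+05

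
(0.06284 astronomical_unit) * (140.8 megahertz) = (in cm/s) 1.324e+20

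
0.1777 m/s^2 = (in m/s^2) 0.1777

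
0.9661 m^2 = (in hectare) 9.661e-05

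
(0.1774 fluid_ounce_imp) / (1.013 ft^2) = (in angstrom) 5.356e+05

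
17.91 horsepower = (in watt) 1.336e+04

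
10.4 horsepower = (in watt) 7755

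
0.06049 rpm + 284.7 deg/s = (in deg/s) 285.1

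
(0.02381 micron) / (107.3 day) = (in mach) 7.543e-18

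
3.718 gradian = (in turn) 0.009295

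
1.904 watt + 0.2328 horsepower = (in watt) 175.5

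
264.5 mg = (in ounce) 0.00933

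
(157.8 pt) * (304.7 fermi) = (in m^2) 1.696e-14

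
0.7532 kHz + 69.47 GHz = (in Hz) 6.947e+10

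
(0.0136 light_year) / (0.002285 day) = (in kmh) 2.346e+12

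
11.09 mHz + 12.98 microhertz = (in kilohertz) 1.11e-05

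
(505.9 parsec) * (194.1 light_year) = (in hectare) 2.867e+33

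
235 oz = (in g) 6662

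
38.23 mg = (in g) 0.03823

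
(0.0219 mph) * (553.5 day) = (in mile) 290.9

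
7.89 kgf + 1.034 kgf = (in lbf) 19.67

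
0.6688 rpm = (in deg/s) 4.013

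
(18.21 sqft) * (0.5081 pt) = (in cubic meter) 0.0003032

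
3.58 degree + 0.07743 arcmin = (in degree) 3.581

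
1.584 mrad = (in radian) 0.001584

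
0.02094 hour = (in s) 75.38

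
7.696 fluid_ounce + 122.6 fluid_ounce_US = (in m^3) 0.003853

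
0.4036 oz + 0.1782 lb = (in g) 92.27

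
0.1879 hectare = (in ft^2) 2.023e+04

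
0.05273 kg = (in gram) 52.73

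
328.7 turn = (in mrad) 2.065e+06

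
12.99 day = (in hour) 311.8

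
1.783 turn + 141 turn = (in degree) 5.14e+04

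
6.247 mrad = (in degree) 0.3579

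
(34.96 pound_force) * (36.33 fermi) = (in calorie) 1.35e-12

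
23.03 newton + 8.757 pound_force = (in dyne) 6.198e+06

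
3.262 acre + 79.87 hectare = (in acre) 200.6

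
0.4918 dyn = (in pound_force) 1.106e-06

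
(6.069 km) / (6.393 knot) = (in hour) 0.5126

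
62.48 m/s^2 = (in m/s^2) 62.48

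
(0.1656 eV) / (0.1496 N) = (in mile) 1.102e-22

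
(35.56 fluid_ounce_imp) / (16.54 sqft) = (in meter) 0.0006575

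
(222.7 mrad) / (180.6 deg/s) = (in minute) 0.001178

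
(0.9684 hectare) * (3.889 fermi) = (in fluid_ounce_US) 1.273e-06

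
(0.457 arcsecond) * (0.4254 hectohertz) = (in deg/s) 0.0054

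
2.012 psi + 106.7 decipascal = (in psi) 2.014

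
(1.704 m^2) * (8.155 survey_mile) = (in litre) 2.236e+07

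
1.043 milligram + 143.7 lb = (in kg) 65.18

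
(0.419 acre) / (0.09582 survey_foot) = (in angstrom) 5.806e+14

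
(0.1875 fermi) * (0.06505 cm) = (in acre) 3.014e-23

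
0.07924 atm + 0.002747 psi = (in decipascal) 8.048e+04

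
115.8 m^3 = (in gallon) 3.059e+04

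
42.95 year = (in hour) 3.762e+05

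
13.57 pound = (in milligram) 6.155e+06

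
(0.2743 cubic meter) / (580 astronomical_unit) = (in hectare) 3.161e-19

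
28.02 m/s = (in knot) 54.47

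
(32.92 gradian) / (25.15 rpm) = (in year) 6.226e-09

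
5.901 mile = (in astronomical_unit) 6.348e-08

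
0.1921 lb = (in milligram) 8.714e+04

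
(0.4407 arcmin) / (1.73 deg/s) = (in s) 0.004246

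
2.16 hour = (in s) 7776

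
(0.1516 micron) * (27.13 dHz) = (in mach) 1.208e-09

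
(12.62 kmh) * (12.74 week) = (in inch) 1.063e+09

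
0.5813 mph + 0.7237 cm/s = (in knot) 0.5192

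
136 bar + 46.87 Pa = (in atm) 134.2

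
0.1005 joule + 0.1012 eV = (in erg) 1.005e+06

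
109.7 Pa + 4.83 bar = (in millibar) 4831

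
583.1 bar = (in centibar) 5.831e+04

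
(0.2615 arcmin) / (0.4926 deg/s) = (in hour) 2.458e-06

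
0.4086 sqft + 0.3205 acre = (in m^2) 1297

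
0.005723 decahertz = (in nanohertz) 5.723e+07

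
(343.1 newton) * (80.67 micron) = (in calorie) 0.006615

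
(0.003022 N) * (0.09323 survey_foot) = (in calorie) 2.052e-05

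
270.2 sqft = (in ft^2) 270.2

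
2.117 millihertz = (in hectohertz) 2.117e-05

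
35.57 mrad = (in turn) 0.005661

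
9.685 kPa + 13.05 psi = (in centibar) 99.66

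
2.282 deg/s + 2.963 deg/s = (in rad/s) 0.09154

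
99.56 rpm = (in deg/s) 597.4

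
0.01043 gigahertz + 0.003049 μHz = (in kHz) 1.043e+04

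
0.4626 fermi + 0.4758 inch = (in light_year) 1.277e-18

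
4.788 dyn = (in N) 4.788e-05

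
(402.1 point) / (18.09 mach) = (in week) 3.808e-11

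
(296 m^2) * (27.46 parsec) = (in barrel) 1.578e+21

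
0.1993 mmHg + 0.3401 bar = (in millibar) 340.4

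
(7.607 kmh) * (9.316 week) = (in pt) 3.375e+10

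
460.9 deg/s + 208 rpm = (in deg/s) 1709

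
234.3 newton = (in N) 234.3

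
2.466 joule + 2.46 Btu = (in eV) 1.621e+22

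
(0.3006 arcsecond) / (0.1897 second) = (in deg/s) 0.0004402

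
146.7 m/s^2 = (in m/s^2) 146.7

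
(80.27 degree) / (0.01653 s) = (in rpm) 809.3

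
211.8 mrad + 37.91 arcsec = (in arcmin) 728.7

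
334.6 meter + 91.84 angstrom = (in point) 9.485e+05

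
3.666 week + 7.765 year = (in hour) 6.864e+04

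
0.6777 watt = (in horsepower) 0.0009088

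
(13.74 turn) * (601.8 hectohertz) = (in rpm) 4.961e+07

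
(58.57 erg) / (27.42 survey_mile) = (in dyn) 1.327e-05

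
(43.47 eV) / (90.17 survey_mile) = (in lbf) 1.079e-23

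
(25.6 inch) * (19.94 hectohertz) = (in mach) 3.808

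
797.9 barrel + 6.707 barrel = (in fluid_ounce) 4.326e+06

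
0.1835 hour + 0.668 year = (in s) 2.107e+07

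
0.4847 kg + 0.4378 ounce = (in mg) 4.971e+05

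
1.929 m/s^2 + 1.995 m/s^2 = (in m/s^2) 3.924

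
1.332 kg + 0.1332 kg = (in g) 1465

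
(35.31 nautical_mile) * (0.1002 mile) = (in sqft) 1.135e+08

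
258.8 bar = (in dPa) 2.588e+08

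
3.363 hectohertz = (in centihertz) 3.363e+04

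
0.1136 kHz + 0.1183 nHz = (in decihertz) 1136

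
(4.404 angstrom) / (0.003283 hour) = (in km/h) 1.341e-10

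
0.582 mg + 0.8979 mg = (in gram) 0.00148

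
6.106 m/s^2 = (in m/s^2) 6.106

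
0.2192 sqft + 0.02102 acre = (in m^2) 85.09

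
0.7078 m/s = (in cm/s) 70.78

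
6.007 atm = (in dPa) 6.087e+06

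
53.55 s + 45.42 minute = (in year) 8.811e-05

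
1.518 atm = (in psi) 22.31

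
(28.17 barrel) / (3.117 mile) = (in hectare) 8.928e-08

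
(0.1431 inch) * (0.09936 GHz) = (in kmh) 1.3e+06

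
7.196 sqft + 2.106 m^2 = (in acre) 0.0006856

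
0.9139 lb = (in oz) 14.62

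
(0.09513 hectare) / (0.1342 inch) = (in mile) 173.4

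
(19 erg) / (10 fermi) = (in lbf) 4.271e+07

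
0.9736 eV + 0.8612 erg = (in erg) 0.8612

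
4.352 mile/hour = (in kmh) 7.004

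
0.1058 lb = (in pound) 0.1058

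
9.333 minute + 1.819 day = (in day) 1.825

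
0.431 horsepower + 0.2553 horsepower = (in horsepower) 0.6863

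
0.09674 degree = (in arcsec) 348.3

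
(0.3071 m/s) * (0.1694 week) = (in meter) 3.146e+04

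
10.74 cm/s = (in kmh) 0.3866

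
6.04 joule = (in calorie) 1.444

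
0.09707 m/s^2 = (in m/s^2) 0.09707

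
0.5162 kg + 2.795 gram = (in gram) 519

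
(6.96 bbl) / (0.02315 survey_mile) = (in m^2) 0.0297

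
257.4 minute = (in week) 0.02554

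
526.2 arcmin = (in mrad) 153.1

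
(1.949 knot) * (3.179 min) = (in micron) 1.912e+08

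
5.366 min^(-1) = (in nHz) 8.943e+07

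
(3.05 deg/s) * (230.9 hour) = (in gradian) 2.817e+06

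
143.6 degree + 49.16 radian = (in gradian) 3289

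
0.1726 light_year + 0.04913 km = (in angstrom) 1.633e+25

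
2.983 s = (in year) 9.459e-08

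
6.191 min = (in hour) 0.1032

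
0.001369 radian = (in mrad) 1.369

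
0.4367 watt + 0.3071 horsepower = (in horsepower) 0.3077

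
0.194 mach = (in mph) 147.8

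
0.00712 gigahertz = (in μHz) 7.12e+12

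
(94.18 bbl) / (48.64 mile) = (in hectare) 1.913e-08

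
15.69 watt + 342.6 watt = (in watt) 358.3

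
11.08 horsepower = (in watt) 8262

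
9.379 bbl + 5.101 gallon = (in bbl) 9.5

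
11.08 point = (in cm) 0.3909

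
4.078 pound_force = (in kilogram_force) 1.85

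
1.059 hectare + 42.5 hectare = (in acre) 107.6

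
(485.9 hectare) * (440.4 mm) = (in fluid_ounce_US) 7.236e+10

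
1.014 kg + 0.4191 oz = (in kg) 1.026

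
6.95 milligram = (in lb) 1.532e-05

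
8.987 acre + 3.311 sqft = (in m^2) 3.637e+04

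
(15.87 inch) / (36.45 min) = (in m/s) 0.0001843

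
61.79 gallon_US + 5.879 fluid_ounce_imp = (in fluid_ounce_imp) 8238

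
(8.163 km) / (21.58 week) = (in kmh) 0.002252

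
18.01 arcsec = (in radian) 8.731e-05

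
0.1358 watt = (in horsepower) 0.0001821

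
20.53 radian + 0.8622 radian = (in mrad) 2.139e+04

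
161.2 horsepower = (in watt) 1.202e+05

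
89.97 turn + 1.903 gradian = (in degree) 3.239e+04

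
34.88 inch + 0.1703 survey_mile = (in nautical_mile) 0.1485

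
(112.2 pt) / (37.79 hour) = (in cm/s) 2.909e-05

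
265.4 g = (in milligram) 2.654e+05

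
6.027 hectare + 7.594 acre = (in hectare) 9.1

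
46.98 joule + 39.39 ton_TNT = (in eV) 1.029e+30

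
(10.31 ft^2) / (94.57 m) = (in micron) 1.013e+04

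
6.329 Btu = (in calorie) 1596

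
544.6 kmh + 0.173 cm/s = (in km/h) 544.6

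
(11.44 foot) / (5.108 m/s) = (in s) 0.6826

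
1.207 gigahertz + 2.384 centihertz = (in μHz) 1.207e+15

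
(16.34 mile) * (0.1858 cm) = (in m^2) 48.86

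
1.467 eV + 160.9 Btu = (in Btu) 160.9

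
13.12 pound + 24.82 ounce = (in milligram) 6.655e+06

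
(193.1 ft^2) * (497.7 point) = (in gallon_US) 832.1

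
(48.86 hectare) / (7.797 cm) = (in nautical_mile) 3384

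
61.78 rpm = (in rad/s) 6.47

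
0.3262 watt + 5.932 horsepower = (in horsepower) 5.932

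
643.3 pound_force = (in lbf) 643.3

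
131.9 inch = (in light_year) 3.541e-16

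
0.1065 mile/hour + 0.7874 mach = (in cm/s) 2.682e+04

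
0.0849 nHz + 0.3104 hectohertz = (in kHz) 0.03104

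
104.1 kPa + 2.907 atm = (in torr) 2990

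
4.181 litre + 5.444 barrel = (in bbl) 5.47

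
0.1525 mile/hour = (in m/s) 0.06817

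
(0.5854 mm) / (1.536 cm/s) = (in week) 6.302e-08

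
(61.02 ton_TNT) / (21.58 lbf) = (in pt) 7.539e+12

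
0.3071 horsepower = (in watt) 229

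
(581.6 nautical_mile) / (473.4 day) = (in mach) 7.734e-05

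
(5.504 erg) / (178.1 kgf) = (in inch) 1.241e-08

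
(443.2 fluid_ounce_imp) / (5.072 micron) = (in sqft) 2.672e+04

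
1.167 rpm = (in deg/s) 7.002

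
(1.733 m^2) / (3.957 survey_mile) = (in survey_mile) 1.691e-07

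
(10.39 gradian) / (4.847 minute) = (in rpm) 0.005359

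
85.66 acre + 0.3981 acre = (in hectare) 34.83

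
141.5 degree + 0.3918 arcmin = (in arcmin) 8490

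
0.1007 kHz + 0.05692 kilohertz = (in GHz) 1.576e-07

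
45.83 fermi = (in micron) 4.583e-08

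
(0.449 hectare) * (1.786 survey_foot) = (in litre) 2.444e+06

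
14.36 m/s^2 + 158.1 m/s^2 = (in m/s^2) 172.5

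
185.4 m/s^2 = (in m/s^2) 185.4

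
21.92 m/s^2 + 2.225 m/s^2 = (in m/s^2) 24.15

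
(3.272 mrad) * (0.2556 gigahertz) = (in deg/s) 4.792e+07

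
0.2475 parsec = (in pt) 2.165e+19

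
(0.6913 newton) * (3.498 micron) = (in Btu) 2.292e-09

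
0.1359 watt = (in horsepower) 0.0001822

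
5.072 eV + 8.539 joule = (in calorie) 2.041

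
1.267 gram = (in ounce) 0.04469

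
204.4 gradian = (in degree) 184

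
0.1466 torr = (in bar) 0.0001955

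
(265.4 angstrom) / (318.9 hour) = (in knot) 4.494e-14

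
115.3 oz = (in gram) 3269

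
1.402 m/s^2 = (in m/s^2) 1.402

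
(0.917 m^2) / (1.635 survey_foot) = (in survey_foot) 6.037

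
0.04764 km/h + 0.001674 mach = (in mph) 1.305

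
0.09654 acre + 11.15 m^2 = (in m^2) 401.8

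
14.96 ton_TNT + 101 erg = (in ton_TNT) 14.96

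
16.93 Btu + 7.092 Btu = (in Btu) 24.02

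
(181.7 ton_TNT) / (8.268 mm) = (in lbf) 2.067e+13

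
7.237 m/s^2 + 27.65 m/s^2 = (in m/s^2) 34.89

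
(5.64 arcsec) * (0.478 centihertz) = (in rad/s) 1.307e-07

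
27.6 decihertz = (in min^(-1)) 165.6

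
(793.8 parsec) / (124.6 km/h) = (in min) 1.179e+16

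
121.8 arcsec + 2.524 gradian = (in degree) 2.305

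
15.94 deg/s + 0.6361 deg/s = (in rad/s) 0.2893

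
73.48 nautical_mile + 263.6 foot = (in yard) 1.489e+05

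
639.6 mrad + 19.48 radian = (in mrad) 2.012e+04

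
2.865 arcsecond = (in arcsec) 2.865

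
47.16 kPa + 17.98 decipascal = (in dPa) 4.716e+05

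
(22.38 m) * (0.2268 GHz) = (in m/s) 5.076e+09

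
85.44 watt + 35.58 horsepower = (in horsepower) 35.69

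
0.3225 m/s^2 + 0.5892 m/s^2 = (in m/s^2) 0.9117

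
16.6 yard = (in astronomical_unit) 1.015e-10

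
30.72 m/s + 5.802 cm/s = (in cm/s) 3078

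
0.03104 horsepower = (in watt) 23.15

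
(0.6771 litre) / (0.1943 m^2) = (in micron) 3485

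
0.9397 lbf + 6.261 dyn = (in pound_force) 0.9397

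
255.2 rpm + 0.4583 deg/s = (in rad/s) 26.73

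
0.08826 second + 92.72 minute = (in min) 92.72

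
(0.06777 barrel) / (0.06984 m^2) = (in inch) 6.074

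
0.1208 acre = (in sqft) 5262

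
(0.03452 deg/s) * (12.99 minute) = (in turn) 0.07474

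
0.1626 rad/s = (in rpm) 1.553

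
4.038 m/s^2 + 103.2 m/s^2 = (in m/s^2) 107.2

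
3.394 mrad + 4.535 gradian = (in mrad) 74.63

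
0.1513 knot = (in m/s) 0.07784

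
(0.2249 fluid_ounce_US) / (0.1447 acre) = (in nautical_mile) 6.133e-12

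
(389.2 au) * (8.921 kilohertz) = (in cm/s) 5.194e+19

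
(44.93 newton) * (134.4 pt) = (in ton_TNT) 5.091e-10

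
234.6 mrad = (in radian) 0.2346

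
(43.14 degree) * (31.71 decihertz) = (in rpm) 22.8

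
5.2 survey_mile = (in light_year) 8.846e-13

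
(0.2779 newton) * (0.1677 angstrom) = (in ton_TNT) 1.114e-21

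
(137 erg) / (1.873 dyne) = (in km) 0.0007314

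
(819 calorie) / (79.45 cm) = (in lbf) 969.6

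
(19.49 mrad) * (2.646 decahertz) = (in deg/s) 29.55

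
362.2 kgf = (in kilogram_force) 362.2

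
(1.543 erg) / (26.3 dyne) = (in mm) 0.5867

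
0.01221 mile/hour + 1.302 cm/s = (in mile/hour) 0.04133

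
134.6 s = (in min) 2.243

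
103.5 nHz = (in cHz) 1.035e-05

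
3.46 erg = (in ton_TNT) 8.27e-17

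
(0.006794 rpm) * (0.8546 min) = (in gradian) 2.322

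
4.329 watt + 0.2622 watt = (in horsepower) 0.006157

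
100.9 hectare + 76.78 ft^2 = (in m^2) 1.009e+06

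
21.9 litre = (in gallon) 5.785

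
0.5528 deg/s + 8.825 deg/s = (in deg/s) 9.378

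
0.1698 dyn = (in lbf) 3.817e-07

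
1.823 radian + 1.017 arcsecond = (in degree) 104.5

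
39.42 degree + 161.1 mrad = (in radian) 0.8491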